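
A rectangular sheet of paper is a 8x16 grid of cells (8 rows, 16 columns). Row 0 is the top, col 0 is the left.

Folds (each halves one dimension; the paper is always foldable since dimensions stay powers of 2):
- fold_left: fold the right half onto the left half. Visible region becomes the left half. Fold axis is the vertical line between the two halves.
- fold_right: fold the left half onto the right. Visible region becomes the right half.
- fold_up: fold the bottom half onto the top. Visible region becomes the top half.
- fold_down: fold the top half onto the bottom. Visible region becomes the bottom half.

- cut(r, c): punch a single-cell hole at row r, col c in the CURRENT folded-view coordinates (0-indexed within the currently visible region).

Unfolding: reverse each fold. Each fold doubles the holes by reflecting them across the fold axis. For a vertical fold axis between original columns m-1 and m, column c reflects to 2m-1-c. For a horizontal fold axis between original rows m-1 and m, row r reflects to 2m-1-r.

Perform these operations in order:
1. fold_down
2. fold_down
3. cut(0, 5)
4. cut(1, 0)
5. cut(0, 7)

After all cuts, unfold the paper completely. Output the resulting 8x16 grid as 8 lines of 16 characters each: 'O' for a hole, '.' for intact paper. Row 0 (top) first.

Answer: O...............
.....O.O........
.....O.O........
O...............
O...............
.....O.O........
.....O.O........
O...............

Derivation:
Op 1 fold_down: fold axis h@4; visible region now rows[4,8) x cols[0,16) = 4x16
Op 2 fold_down: fold axis h@6; visible region now rows[6,8) x cols[0,16) = 2x16
Op 3 cut(0, 5): punch at orig (6,5); cuts so far [(6, 5)]; region rows[6,8) x cols[0,16) = 2x16
Op 4 cut(1, 0): punch at orig (7,0); cuts so far [(6, 5), (7, 0)]; region rows[6,8) x cols[0,16) = 2x16
Op 5 cut(0, 7): punch at orig (6,7); cuts so far [(6, 5), (6, 7), (7, 0)]; region rows[6,8) x cols[0,16) = 2x16
Unfold 1 (reflect across h@6): 6 holes -> [(4, 0), (5, 5), (5, 7), (6, 5), (6, 7), (7, 0)]
Unfold 2 (reflect across h@4): 12 holes -> [(0, 0), (1, 5), (1, 7), (2, 5), (2, 7), (3, 0), (4, 0), (5, 5), (5, 7), (6, 5), (6, 7), (7, 0)]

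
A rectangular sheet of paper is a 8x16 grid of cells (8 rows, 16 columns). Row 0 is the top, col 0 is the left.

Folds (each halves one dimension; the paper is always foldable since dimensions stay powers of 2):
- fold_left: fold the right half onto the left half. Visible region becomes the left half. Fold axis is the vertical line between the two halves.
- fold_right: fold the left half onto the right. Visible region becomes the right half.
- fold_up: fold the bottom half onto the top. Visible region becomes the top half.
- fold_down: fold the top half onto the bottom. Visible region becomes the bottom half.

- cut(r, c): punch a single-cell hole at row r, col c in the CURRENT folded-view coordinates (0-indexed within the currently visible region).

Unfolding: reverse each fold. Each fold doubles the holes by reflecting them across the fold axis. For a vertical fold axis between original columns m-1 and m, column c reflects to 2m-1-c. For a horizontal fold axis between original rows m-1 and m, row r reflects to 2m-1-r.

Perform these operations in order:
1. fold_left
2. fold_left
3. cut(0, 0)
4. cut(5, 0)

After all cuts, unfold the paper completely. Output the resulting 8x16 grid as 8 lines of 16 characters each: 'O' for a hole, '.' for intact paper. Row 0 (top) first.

Op 1 fold_left: fold axis v@8; visible region now rows[0,8) x cols[0,8) = 8x8
Op 2 fold_left: fold axis v@4; visible region now rows[0,8) x cols[0,4) = 8x4
Op 3 cut(0, 0): punch at orig (0,0); cuts so far [(0, 0)]; region rows[0,8) x cols[0,4) = 8x4
Op 4 cut(5, 0): punch at orig (5,0); cuts so far [(0, 0), (5, 0)]; region rows[0,8) x cols[0,4) = 8x4
Unfold 1 (reflect across v@4): 4 holes -> [(0, 0), (0, 7), (5, 0), (5, 7)]
Unfold 2 (reflect across v@8): 8 holes -> [(0, 0), (0, 7), (0, 8), (0, 15), (5, 0), (5, 7), (5, 8), (5, 15)]

Answer: O......OO......O
................
................
................
................
O......OO......O
................
................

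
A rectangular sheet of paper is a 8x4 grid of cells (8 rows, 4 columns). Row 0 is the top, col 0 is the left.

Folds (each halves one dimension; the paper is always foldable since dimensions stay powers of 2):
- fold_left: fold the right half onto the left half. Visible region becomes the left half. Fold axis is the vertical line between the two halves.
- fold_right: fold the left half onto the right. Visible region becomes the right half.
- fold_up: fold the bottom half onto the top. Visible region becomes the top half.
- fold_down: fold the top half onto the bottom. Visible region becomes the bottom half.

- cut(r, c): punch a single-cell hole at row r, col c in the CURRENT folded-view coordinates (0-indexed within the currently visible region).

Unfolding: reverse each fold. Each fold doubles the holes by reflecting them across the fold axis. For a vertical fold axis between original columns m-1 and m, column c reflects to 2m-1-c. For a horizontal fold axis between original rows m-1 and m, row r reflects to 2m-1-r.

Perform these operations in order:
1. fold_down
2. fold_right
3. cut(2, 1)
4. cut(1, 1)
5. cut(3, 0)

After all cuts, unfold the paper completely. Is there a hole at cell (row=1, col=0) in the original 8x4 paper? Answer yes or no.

Answer: yes

Derivation:
Op 1 fold_down: fold axis h@4; visible region now rows[4,8) x cols[0,4) = 4x4
Op 2 fold_right: fold axis v@2; visible region now rows[4,8) x cols[2,4) = 4x2
Op 3 cut(2, 1): punch at orig (6,3); cuts so far [(6, 3)]; region rows[4,8) x cols[2,4) = 4x2
Op 4 cut(1, 1): punch at orig (5,3); cuts so far [(5, 3), (6, 3)]; region rows[4,8) x cols[2,4) = 4x2
Op 5 cut(3, 0): punch at orig (7,2); cuts so far [(5, 3), (6, 3), (7, 2)]; region rows[4,8) x cols[2,4) = 4x2
Unfold 1 (reflect across v@2): 6 holes -> [(5, 0), (5, 3), (6, 0), (6, 3), (7, 1), (7, 2)]
Unfold 2 (reflect across h@4): 12 holes -> [(0, 1), (0, 2), (1, 0), (1, 3), (2, 0), (2, 3), (5, 0), (5, 3), (6, 0), (6, 3), (7, 1), (7, 2)]
Holes: [(0, 1), (0, 2), (1, 0), (1, 3), (2, 0), (2, 3), (5, 0), (5, 3), (6, 0), (6, 3), (7, 1), (7, 2)]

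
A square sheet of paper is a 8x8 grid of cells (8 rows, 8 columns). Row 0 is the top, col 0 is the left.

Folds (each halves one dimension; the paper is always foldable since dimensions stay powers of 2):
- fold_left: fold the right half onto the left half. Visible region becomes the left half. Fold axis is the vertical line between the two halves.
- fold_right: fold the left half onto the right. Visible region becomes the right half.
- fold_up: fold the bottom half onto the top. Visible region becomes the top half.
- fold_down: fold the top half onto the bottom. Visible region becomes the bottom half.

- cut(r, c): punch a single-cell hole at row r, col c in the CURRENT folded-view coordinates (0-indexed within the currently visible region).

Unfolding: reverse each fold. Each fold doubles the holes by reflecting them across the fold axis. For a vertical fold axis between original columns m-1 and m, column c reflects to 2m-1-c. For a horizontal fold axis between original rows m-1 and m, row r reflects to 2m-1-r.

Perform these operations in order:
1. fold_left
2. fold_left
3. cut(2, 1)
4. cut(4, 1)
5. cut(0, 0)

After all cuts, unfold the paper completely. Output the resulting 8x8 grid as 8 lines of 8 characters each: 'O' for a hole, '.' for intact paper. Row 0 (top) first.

Op 1 fold_left: fold axis v@4; visible region now rows[0,8) x cols[0,4) = 8x4
Op 2 fold_left: fold axis v@2; visible region now rows[0,8) x cols[0,2) = 8x2
Op 3 cut(2, 1): punch at orig (2,1); cuts so far [(2, 1)]; region rows[0,8) x cols[0,2) = 8x2
Op 4 cut(4, 1): punch at orig (4,1); cuts so far [(2, 1), (4, 1)]; region rows[0,8) x cols[0,2) = 8x2
Op 5 cut(0, 0): punch at orig (0,0); cuts so far [(0, 0), (2, 1), (4, 1)]; region rows[0,8) x cols[0,2) = 8x2
Unfold 1 (reflect across v@2): 6 holes -> [(0, 0), (0, 3), (2, 1), (2, 2), (4, 1), (4, 2)]
Unfold 2 (reflect across v@4): 12 holes -> [(0, 0), (0, 3), (0, 4), (0, 7), (2, 1), (2, 2), (2, 5), (2, 6), (4, 1), (4, 2), (4, 5), (4, 6)]

Answer: O..OO..O
........
.OO..OO.
........
.OO..OO.
........
........
........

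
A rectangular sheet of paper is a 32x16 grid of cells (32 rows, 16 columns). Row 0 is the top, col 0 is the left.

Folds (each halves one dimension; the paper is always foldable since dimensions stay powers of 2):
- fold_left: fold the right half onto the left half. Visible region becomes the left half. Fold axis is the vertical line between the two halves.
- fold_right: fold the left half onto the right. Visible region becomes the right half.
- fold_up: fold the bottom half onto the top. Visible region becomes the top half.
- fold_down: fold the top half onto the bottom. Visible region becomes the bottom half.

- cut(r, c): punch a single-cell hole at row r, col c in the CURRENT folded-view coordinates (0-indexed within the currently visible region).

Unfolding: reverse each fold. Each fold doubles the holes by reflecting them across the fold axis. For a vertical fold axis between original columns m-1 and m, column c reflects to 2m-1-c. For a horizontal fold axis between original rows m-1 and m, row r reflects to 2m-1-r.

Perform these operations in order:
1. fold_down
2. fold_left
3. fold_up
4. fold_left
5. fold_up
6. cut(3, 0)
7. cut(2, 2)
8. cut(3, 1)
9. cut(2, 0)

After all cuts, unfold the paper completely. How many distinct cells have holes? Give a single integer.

Answer: 128

Derivation:
Op 1 fold_down: fold axis h@16; visible region now rows[16,32) x cols[0,16) = 16x16
Op 2 fold_left: fold axis v@8; visible region now rows[16,32) x cols[0,8) = 16x8
Op 3 fold_up: fold axis h@24; visible region now rows[16,24) x cols[0,8) = 8x8
Op 4 fold_left: fold axis v@4; visible region now rows[16,24) x cols[0,4) = 8x4
Op 5 fold_up: fold axis h@20; visible region now rows[16,20) x cols[0,4) = 4x4
Op 6 cut(3, 0): punch at orig (19,0); cuts so far [(19, 0)]; region rows[16,20) x cols[0,4) = 4x4
Op 7 cut(2, 2): punch at orig (18,2); cuts so far [(18, 2), (19, 0)]; region rows[16,20) x cols[0,4) = 4x4
Op 8 cut(3, 1): punch at orig (19,1); cuts so far [(18, 2), (19, 0), (19, 1)]; region rows[16,20) x cols[0,4) = 4x4
Op 9 cut(2, 0): punch at orig (18,0); cuts so far [(18, 0), (18, 2), (19, 0), (19, 1)]; region rows[16,20) x cols[0,4) = 4x4
Unfold 1 (reflect across h@20): 8 holes -> [(18, 0), (18, 2), (19, 0), (19, 1), (20, 0), (20, 1), (21, 0), (21, 2)]
Unfold 2 (reflect across v@4): 16 holes -> [(18, 0), (18, 2), (18, 5), (18, 7), (19, 0), (19, 1), (19, 6), (19, 7), (20, 0), (20, 1), (20, 6), (20, 7), (21, 0), (21, 2), (21, 5), (21, 7)]
Unfold 3 (reflect across h@24): 32 holes -> [(18, 0), (18, 2), (18, 5), (18, 7), (19, 0), (19, 1), (19, 6), (19, 7), (20, 0), (20, 1), (20, 6), (20, 7), (21, 0), (21, 2), (21, 5), (21, 7), (26, 0), (26, 2), (26, 5), (26, 7), (27, 0), (27, 1), (27, 6), (27, 7), (28, 0), (28, 1), (28, 6), (28, 7), (29, 0), (29, 2), (29, 5), (29, 7)]
Unfold 4 (reflect across v@8): 64 holes -> [(18, 0), (18, 2), (18, 5), (18, 7), (18, 8), (18, 10), (18, 13), (18, 15), (19, 0), (19, 1), (19, 6), (19, 7), (19, 8), (19, 9), (19, 14), (19, 15), (20, 0), (20, 1), (20, 6), (20, 7), (20, 8), (20, 9), (20, 14), (20, 15), (21, 0), (21, 2), (21, 5), (21, 7), (21, 8), (21, 10), (21, 13), (21, 15), (26, 0), (26, 2), (26, 5), (26, 7), (26, 8), (26, 10), (26, 13), (26, 15), (27, 0), (27, 1), (27, 6), (27, 7), (27, 8), (27, 9), (27, 14), (27, 15), (28, 0), (28, 1), (28, 6), (28, 7), (28, 8), (28, 9), (28, 14), (28, 15), (29, 0), (29, 2), (29, 5), (29, 7), (29, 8), (29, 10), (29, 13), (29, 15)]
Unfold 5 (reflect across h@16): 128 holes -> [(2, 0), (2, 2), (2, 5), (2, 7), (2, 8), (2, 10), (2, 13), (2, 15), (3, 0), (3, 1), (3, 6), (3, 7), (3, 8), (3, 9), (3, 14), (3, 15), (4, 0), (4, 1), (4, 6), (4, 7), (4, 8), (4, 9), (4, 14), (4, 15), (5, 0), (5, 2), (5, 5), (5, 7), (5, 8), (5, 10), (5, 13), (5, 15), (10, 0), (10, 2), (10, 5), (10, 7), (10, 8), (10, 10), (10, 13), (10, 15), (11, 0), (11, 1), (11, 6), (11, 7), (11, 8), (11, 9), (11, 14), (11, 15), (12, 0), (12, 1), (12, 6), (12, 7), (12, 8), (12, 9), (12, 14), (12, 15), (13, 0), (13, 2), (13, 5), (13, 7), (13, 8), (13, 10), (13, 13), (13, 15), (18, 0), (18, 2), (18, 5), (18, 7), (18, 8), (18, 10), (18, 13), (18, 15), (19, 0), (19, 1), (19, 6), (19, 7), (19, 8), (19, 9), (19, 14), (19, 15), (20, 0), (20, 1), (20, 6), (20, 7), (20, 8), (20, 9), (20, 14), (20, 15), (21, 0), (21, 2), (21, 5), (21, 7), (21, 8), (21, 10), (21, 13), (21, 15), (26, 0), (26, 2), (26, 5), (26, 7), (26, 8), (26, 10), (26, 13), (26, 15), (27, 0), (27, 1), (27, 6), (27, 7), (27, 8), (27, 9), (27, 14), (27, 15), (28, 0), (28, 1), (28, 6), (28, 7), (28, 8), (28, 9), (28, 14), (28, 15), (29, 0), (29, 2), (29, 5), (29, 7), (29, 8), (29, 10), (29, 13), (29, 15)]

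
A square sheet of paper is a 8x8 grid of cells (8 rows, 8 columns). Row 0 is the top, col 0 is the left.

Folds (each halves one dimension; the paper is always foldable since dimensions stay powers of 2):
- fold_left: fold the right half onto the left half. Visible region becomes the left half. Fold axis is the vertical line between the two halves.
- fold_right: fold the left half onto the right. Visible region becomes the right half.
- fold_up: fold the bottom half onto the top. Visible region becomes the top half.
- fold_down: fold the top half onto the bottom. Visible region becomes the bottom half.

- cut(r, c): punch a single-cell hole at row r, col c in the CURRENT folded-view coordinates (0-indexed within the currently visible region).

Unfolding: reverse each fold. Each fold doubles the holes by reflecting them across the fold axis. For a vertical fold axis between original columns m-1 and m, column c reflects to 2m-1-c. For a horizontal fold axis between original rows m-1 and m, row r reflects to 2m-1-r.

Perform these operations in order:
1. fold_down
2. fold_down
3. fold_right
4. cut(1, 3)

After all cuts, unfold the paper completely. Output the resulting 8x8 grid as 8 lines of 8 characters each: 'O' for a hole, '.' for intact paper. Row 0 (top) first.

Op 1 fold_down: fold axis h@4; visible region now rows[4,8) x cols[0,8) = 4x8
Op 2 fold_down: fold axis h@6; visible region now rows[6,8) x cols[0,8) = 2x8
Op 3 fold_right: fold axis v@4; visible region now rows[6,8) x cols[4,8) = 2x4
Op 4 cut(1, 3): punch at orig (7,7); cuts so far [(7, 7)]; region rows[6,8) x cols[4,8) = 2x4
Unfold 1 (reflect across v@4): 2 holes -> [(7, 0), (7, 7)]
Unfold 2 (reflect across h@6): 4 holes -> [(4, 0), (4, 7), (7, 0), (7, 7)]
Unfold 3 (reflect across h@4): 8 holes -> [(0, 0), (0, 7), (3, 0), (3, 7), (4, 0), (4, 7), (7, 0), (7, 7)]

Answer: O......O
........
........
O......O
O......O
........
........
O......O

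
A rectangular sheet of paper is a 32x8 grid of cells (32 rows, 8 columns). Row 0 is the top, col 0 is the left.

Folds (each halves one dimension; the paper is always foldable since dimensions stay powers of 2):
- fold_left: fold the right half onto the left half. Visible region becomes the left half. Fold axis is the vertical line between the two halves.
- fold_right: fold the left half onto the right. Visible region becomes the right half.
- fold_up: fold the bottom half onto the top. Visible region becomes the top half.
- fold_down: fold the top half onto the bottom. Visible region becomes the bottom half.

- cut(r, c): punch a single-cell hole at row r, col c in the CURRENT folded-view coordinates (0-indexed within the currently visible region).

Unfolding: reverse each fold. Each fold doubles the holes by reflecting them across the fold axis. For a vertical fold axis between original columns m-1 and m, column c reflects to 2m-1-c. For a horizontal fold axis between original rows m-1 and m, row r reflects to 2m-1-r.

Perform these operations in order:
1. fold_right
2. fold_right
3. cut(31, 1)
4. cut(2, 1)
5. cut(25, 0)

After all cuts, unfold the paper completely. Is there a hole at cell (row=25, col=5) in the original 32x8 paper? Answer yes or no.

Answer: yes

Derivation:
Op 1 fold_right: fold axis v@4; visible region now rows[0,32) x cols[4,8) = 32x4
Op 2 fold_right: fold axis v@6; visible region now rows[0,32) x cols[6,8) = 32x2
Op 3 cut(31, 1): punch at orig (31,7); cuts so far [(31, 7)]; region rows[0,32) x cols[6,8) = 32x2
Op 4 cut(2, 1): punch at orig (2,7); cuts so far [(2, 7), (31, 7)]; region rows[0,32) x cols[6,8) = 32x2
Op 5 cut(25, 0): punch at orig (25,6); cuts so far [(2, 7), (25, 6), (31, 7)]; region rows[0,32) x cols[6,8) = 32x2
Unfold 1 (reflect across v@6): 6 holes -> [(2, 4), (2, 7), (25, 5), (25, 6), (31, 4), (31, 7)]
Unfold 2 (reflect across v@4): 12 holes -> [(2, 0), (2, 3), (2, 4), (2, 7), (25, 1), (25, 2), (25, 5), (25, 6), (31, 0), (31, 3), (31, 4), (31, 7)]
Holes: [(2, 0), (2, 3), (2, 4), (2, 7), (25, 1), (25, 2), (25, 5), (25, 6), (31, 0), (31, 3), (31, 4), (31, 7)]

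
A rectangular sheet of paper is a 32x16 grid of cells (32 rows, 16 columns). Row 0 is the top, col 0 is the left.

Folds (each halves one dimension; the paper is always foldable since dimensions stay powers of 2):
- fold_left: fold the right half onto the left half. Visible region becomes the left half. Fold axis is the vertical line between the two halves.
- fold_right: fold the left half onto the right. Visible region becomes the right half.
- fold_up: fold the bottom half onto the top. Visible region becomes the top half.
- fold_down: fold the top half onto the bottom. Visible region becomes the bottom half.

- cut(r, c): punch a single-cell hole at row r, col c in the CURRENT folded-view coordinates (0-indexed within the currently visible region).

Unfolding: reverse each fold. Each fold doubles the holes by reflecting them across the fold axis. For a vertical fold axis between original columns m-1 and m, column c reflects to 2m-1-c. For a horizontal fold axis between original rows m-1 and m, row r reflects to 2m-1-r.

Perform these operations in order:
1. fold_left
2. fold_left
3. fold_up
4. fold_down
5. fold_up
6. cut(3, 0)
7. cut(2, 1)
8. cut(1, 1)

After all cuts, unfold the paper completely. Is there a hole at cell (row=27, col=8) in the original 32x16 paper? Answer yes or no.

Answer: yes

Derivation:
Op 1 fold_left: fold axis v@8; visible region now rows[0,32) x cols[0,8) = 32x8
Op 2 fold_left: fold axis v@4; visible region now rows[0,32) x cols[0,4) = 32x4
Op 3 fold_up: fold axis h@16; visible region now rows[0,16) x cols[0,4) = 16x4
Op 4 fold_down: fold axis h@8; visible region now rows[8,16) x cols[0,4) = 8x4
Op 5 fold_up: fold axis h@12; visible region now rows[8,12) x cols[0,4) = 4x4
Op 6 cut(3, 0): punch at orig (11,0); cuts so far [(11, 0)]; region rows[8,12) x cols[0,4) = 4x4
Op 7 cut(2, 1): punch at orig (10,1); cuts so far [(10, 1), (11, 0)]; region rows[8,12) x cols[0,4) = 4x4
Op 8 cut(1, 1): punch at orig (9,1); cuts so far [(9, 1), (10, 1), (11, 0)]; region rows[8,12) x cols[0,4) = 4x4
Unfold 1 (reflect across h@12): 6 holes -> [(9, 1), (10, 1), (11, 0), (12, 0), (13, 1), (14, 1)]
Unfold 2 (reflect across h@8): 12 holes -> [(1, 1), (2, 1), (3, 0), (4, 0), (5, 1), (6, 1), (9, 1), (10, 1), (11, 0), (12, 0), (13, 1), (14, 1)]
Unfold 3 (reflect across h@16): 24 holes -> [(1, 1), (2, 1), (3, 0), (4, 0), (5, 1), (6, 1), (9, 1), (10, 1), (11, 0), (12, 0), (13, 1), (14, 1), (17, 1), (18, 1), (19, 0), (20, 0), (21, 1), (22, 1), (25, 1), (26, 1), (27, 0), (28, 0), (29, 1), (30, 1)]
Unfold 4 (reflect across v@4): 48 holes -> [(1, 1), (1, 6), (2, 1), (2, 6), (3, 0), (3, 7), (4, 0), (4, 7), (5, 1), (5, 6), (6, 1), (6, 6), (9, 1), (9, 6), (10, 1), (10, 6), (11, 0), (11, 7), (12, 0), (12, 7), (13, 1), (13, 6), (14, 1), (14, 6), (17, 1), (17, 6), (18, 1), (18, 6), (19, 0), (19, 7), (20, 0), (20, 7), (21, 1), (21, 6), (22, 1), (22, 6), (25, 1), (25, 6), (26, 1), (26, 6), (27, 0), (27, 7), (28, 0), (28, 7), (29, 1), (29, 6), (30, 1), (30, 6)]
Unfold 5 (reflect across v@8): 96 holes -> [(1, 1), (1, 6), (1, 9), (1, 14), (2, 1), (2, 6), (2, 9), (2, 14), (3, 0), (3, 7), (3, 8), (3, 15), (4, 0), (4, 7), (4, 8), (4, 15), (5, 1), (5, 6), (5, 9), (5, 14), (6, 1), (6, 6), (6, 9), (6, 14), (9, 1), (9, 6), (9, 9), (9, 14), (10, 1), (10, 6), (10, 9), (10, 14), (11, 0), (11, 7), (11, 8), (11, 15), (12, 0), (12, 7), (12, 8), (12, 15), (13, 1), (13, 6), (13, 9), (13, 14), (14, 1), (14, 6), (14, 9), (14, 14), (17, 1), (17, 6), (17, 9), (17, 14), (18, 1), (18, 6), (18, 9), (18, 14), (19, 0), (19, 7), (19, 8), (19, 15), (20, 0), (20, 7), (20, 8), (20, 15), (21, 1), (21, 6), (21, 9), (21, 14), (22, 1), (22, 6), (22, 9), (22, 14), (25, 1), (25, 6), (25, 9), (25, 14), (26, 1), (26, 6), (26, 9), (26, 14), (27, 0), (27, 7), (27, 8), (27, 15), (28, 0), (28, 7), (28, 8), (28, 15), (29, 1), (29, 6), (29, 9), (29, 14), (30, 1), (30, 6), (30, 9), (30, 14)]
Holes: [(1, 1), (1, 6), (1, 9), (1, 14), (2, 1), (2, 6), (2, 9), (2, 14), (3, 0), (3, 7), (3, 8), (3, 15), (4, 0), (4, 7), (4, 8), (4, 15), (5, 1), (5, 6), (5, 9), (5, 14), (6, 1), (6, 6), (6, 9), (6, 14), (9, 1), (9, 6), (9, 9), (9, 14), (10, 1), (10, 6), (10, 9), (10, 14), (11, 0), (11, 7), (11, 8), (11, 15), (12, 0), (12, 7), (12, 8), (12, 15), (13, 1), (13, 6), (13, 9), (13, 14), (14, 1), (14, 6), (14, 9), (14, 14), (17, 1), (17, 6), (17, 9), (17, 14), (18, 1), (18, 6), (18, 9), (18, 14), (19, 0), (19, 7), (19, 8), (19, 15), (20, 0), (20, 7), (20, 8), (20, 15), (21, 1), (21, 6), (21, 9), (21, 14), (22, 1), (22, 6), (22, 9), (22, 14), (25, 1), (25, 6), (25, 9), (25, 14), (26, 1), (26, 6), (26, 9), (26, 14), (27, 0), (27, 7), (27, 8), (27, 15), (28, 0), (28, 7), (28, 8), (28, 15), (29, 1), (29, 6), (29, 9), (29, 14), (30, 1), (30, 6), (30, 9), (30, 14)]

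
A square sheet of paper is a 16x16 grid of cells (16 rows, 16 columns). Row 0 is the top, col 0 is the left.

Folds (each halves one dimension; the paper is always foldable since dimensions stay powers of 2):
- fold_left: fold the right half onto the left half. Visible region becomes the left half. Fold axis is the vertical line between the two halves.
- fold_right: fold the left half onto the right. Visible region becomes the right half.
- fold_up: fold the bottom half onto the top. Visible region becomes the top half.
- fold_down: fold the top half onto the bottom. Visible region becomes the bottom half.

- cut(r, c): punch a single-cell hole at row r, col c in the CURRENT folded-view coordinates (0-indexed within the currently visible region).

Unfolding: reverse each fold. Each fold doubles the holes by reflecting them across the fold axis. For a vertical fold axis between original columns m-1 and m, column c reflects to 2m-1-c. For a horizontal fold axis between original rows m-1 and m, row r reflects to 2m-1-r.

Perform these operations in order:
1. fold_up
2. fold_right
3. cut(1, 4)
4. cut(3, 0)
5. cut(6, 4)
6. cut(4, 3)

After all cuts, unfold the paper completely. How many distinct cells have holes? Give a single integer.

Answer: 16

Derivation:
Op 1 fold_up: fold axis h@8; visible region now rows[0,8) x cols[0,16) = 8x16
Op 2 fold_right: fold axis v@8; visible region now rows[0,8) x cols[8,16) = 8x8
Op 3 cut(1, 4): punch at orig (1,12); cuts so far [(1, 12)]; region rows[0,8) x cols[8,16) = 8x8
Op 4 cut(3, 0): punch at orig (3,8); cuts so far [(1, 12), (3, 8)]; region rows[0,8) x cols[8,16) = 8x8
Op 5 cut(6, 4): punch at orig (6,12); cuts so far [(1, 12), (3, 8), (6, 12)]; region rows[0,8) x cols[8,16) = 8x8
Op 6 cut(4, 3): punch at orig (4,11); cuts so far [(1, 12), (3, 8), (4, 11), (6, 12)]; region rows[0,8) x cols[8,16) = 8x8
Unfold 1 (reflect across v@8): 8 holes -> [(1, 3), (1, 12), (3, 7), (3, 8), (4, 4), (4, 11), (6, 3), (6, 12)]
Unfold 2 (reflect across h@8): 16 holes -> [(1, 3), (1, 12), (3, 7), (3, 8), (4, 4), (4, 11), (6, 3), (6, 12), (9, 3), (9, 12), (11, 4), (11, 11), (12, 7), (12, 8), (14, 3), (14, 12)]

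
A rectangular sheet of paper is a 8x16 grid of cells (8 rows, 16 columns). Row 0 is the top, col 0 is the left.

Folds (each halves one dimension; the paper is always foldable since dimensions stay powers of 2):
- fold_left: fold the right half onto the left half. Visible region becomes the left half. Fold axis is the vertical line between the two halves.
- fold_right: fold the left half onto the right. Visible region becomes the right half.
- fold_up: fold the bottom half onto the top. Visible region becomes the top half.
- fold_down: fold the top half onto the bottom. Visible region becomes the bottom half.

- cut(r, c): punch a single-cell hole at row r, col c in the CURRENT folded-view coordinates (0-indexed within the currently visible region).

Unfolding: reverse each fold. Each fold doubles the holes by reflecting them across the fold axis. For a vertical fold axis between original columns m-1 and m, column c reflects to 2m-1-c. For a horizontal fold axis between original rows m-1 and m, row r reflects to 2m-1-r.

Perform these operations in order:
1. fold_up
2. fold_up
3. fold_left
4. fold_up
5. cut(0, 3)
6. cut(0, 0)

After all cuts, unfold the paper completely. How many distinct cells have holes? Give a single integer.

Op 1 fold_up: fold axis h@4; visible region now rows[0,4) x cols[0,16) = 4x16
Op 2 fold_up: fold axis h@2; visible region now rows[0,2) x cols[0,16) = 2x16
Op 3 fold_left: fold axis v@8; visible region now rows[0,2) x cols[0,8) = 2x8
Op 4 fold_up: fold axis h@1; visible region now rows[0,1) x cols[0,8) = 1x8
Op 5 cut(0, 3): punch at orig (0,3); cuts so far [(0, 3)]; region rows[0,1) x cols[0,8) = 1x8
Op 6 cut(0, 0): punch at orig (0,0); cuts so far [(0, 0), (0, 3)]; region rows[0,1) x cols[0,8) = 1x8
Unfold 1 (reflect across h@1): 4 holes -> [(0, 0), (0, 3), (1, 0), (1, 3)]
Unfold 2 (reflect across v@8): 8 holes -> [(0, 0), (0, 3), (0, 12), (0, 15), (1, 0), (1, 3), (1, 12), (1, 15)]
Unfold 3 (reflect across h@2): 16 holes -> [(0, 0), (0, 3), (0, 12), (0, 15), (1, 0), (1, 3), (1, 12), (1, 15), (2, 0), (2, 3), (2, 12), (2, 15), (3, 0), (3, 3), (3, 12), (3, 15)]
Unfold 4 (reflect across h@4): 32 holes -> [(0, 0), (0, 3), (0, 12), (0, 15), (1, 0), (1, 3), (1, 12), (1, 15), (2, 0), (2, 3), (2, 12), (2, 15), (3, 0), (3, 3), (3, 12), (3, 15), (4, 0), (4, 3), (4, 12), (4, 15), (5, 0), (5, 3), (5, 12), (5, 15), (6, 0), (6, 3), (6, 12), (6, 15), (7, 0), (7, 3), (7, 12), (7, 15)]

Answer: 32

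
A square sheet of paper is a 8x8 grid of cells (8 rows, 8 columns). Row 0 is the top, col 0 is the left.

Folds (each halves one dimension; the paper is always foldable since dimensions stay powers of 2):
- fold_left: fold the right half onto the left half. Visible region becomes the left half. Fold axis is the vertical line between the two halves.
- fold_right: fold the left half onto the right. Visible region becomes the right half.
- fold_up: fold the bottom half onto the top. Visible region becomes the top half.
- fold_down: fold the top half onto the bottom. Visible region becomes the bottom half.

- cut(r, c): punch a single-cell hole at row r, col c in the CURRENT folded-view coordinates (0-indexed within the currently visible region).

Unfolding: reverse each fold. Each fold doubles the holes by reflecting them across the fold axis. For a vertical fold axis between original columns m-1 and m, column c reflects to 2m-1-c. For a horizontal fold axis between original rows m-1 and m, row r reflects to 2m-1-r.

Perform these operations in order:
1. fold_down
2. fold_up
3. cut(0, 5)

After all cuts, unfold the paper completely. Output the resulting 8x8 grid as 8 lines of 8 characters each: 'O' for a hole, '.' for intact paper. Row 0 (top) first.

Answer: .....O..
........
........
.....O..
.....O..
........
........
.....O..

Derivation:
Op 1 fold_down: fold axis h@4; visible region now rows[4,8) x cols[0,8) = 4x8
Op 2 fold_up: fold axis h@6; visible region now rows[4,6) x cols[0,8) = 2x8
Op 3 cut(0, 5): punch at orig (4,5); cuts so far [(4, 5)]; region rows[4,6) x cols[0,8) = 2x8
Unfold 1 (reflect across h@6): 2 holes -> [(4, 5), (7, 5)]
Unfold 2 (reflect across h@4): 4 holes -> [(0, 5), (3, 5), (4, 5), (7, 5)]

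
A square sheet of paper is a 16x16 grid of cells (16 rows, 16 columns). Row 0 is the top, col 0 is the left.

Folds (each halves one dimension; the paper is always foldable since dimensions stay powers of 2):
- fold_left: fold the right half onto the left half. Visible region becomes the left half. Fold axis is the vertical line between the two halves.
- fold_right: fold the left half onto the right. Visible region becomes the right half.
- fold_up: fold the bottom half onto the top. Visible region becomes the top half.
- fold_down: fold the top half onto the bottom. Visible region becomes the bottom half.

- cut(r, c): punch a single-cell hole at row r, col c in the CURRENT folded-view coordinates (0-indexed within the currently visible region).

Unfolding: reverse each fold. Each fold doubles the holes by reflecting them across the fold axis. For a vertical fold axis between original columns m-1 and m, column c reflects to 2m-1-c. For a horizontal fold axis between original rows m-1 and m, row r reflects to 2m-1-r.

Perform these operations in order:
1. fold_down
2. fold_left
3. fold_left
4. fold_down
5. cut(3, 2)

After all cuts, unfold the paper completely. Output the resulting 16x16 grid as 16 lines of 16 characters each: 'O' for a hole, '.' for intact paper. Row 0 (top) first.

Op 1 fold_down: fold axis h@8; visible region now rows[8,16) x cols[0,16) = 8x16
Op 2 fold_left: fold axis v@8; visible region now rows[8,16) x cols[0,8) = 8x8
Op 3 fold_left: fold axis v@4; visible region now rows[8,16) x cols[0,4) = 8x4
Op 4 fold_down: fold axis h@12; visible region now rows[12,16) x cols[0,4) = 4x4
Op 5 cut(3, 2): punch at orig (15,2); cuts so far [(15, 2)]; region rows[12,16) x cols[0,4) = 4x4
Unfold 1 (reflect across h@12): 2 holes -> [(8, 2), (15, 2)]
Unfold 2 (reflect across v@4): 4 holes -> [(8, 2), (8, 5), (15, 2), (15, 5)]
Unfold 3 (reflect across v@8): 8 holes -> [(8, 2), (8, 5), (8, 10), (8, 13), (15, 2), (15, 5), (15, 10), (15, 13)]
Unfold 4 (reflect across h@8): 16 holes -> [(0, 2), (0, 5), (0, 10), (0, 13), (7, 2), (7, 5), (7, 10), (7, 13), (8, 2), (8, 5), (8, 10), (8, 13), (15, 2), (15, 5), (15, 10), (15, 13)]

Answer: ..O..O....O..O..
................
................
................
................
................
................
..O..O....O..O..
..O..O....O..O..
................
................
................
................
................
................
..O..O....O..O..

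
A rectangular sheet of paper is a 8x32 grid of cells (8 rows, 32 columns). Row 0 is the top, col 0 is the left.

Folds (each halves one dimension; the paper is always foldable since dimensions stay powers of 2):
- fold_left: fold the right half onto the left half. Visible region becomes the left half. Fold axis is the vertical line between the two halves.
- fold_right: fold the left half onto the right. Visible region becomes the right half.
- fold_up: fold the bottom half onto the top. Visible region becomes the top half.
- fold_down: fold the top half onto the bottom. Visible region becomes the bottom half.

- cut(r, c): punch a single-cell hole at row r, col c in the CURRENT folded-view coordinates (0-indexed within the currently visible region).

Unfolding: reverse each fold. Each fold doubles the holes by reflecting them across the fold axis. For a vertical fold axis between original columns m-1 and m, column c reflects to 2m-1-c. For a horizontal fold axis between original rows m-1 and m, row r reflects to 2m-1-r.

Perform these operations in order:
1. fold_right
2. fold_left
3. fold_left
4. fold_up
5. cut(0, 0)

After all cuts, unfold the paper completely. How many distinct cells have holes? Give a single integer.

Op 1 fold_right: fold axis v@16; visible region now rows[0,8) x cols[16,32) = 8x16
Op 2 fold_left: fold axis v@24; visible region now rows[0,8) x cols[16,24) = 8x8
Op 3 fold_left: fold axis v@20; visible region now rows[0,8) x cols[16,20) = 8x4
Op 4 fold_up: fold axis h@4; visible region now rows[0,4) x cols[16,20) = 4x4
Op 5 cut(0, 0): punch at orig (0,16); cuts so far [(0, 16)]; region rows[0,4) x cols[16,20) = 4x4
Unfold 1 (reflect across h@4): 2 holes -> [(0, 16), (7, 16)]
Unfold 2 (reflect across v@20): 4 holes -> [(0, 16), (0, 23), (7, 16), (7, 23)]
Unfold 3 (reflect across v@24): 8 holes -> [(0, 16), (0, 23), (0, 24), (0, 31), (7, 16), (7, 23), (7, 24), (7, 31)]
Unfold 4 (reflect across v@16): 16 holes -> [(0, 0), (0, 7), (0, 8), (0, 15), (0, 16), (0, 23), (0, 24), (0, 31), (7, 0), (7, 7), (7, 8), (7, 15), (7, 16), (7, 23), (7, 24), (7, 31)]

Answer: 16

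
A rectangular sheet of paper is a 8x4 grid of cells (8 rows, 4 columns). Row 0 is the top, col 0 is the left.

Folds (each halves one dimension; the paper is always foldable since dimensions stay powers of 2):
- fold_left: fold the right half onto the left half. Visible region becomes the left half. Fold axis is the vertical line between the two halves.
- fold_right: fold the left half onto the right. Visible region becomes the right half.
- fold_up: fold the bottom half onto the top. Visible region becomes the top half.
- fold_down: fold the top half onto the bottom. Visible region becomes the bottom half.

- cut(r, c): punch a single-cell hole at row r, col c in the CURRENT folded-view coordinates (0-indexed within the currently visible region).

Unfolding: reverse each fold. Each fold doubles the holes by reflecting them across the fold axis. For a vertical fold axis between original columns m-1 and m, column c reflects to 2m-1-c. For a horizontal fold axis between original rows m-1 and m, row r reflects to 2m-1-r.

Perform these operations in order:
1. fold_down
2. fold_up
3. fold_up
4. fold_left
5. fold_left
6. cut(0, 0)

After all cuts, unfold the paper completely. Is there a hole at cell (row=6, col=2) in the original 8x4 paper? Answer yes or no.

Op 1 fold_down: fold axis h@4; visible region now rows[4,8) x cols[0,4) = 4x4
Op 2 fold_up: fold axis h@6; visible region now rows[4,6) x cols[0,4) = 2x4
Op 3 fold_up: fold axis h@5; visible region now rows[4,5) x cols[0,4) = 1x4
Op 4 fold_left: fold axis v@2; visible region now rows[4,5) x cols[0,2) = 1x2
Op 5 fold_left: fold axis v@1; visible region now rows[4,5) x cols[0,1) = 1x1
Op 6 cut(0, 0): punch at orig (4,0); cuts so far [(4, 0)]; region rows[4,5) x cols[0,1) = 1x1
Unfold 1 (reflect across v@1): 2 holes -> [(4, 0), (4, 1)]
Unfold 2 (reflect across v@2): 4 holes -> [(4, 0), (4, 1), (4, 2), (4, 3)]
Unfold 3 (reflect across h@5): 8 holes -> [(4, 0), (4, 1), (4, 2), (4, 3), (5, 0), (5, 1), (5, 2), (5, 3)]
Unfold 4 (reflect across h@6): 16 holes -> [(4, 0), (4, 1), (4, 2), (4, 3), (5, 0), (5, 1), (5, 2), (5, 3), (6, 0), (6, 1), (6, 2), (6, 3), (7, 0), (7, 1), (7, 2), (7, 3)]
Unfold 5 (reflect across h@4): 32 holes -> [(0, 0), (0, 1), (0, 2), (0, 3), (1, 0), (1, 1), (1, 2), (1, 3), (2, 0), (2, 1), (2, 2), (2, 3), (3, 0), (3, 1), (3, 2), (3, 3), (4, 0), (4, 1), (4, 2), (4, 3), (5, 0), (5, 1), (5, 2), (5, 3), (6, 0), (6, 1), (6, 2), (6, 3), (7, 0), (7, 1), (7, 2), (7, 3)]
Holes: [(0, 0), (0, 1), (0, 2), (0, 3), (1, 0), (1, 1), (1, 2), (1, 3), (2, 0), (2, 1), (2, 2), (2, 3), (3, 0), (3, 1), (3, 2), (3, 3), (4, 0), (4, 1), (4, 2), (4, 3), (5, 0), (5, 1), (5, 2), (5, 3), (6, 0), (6, 1), (6, 2), (6, 3), (7, 0), (7, 1), (7, 2), (7, 3)]

Answer: yes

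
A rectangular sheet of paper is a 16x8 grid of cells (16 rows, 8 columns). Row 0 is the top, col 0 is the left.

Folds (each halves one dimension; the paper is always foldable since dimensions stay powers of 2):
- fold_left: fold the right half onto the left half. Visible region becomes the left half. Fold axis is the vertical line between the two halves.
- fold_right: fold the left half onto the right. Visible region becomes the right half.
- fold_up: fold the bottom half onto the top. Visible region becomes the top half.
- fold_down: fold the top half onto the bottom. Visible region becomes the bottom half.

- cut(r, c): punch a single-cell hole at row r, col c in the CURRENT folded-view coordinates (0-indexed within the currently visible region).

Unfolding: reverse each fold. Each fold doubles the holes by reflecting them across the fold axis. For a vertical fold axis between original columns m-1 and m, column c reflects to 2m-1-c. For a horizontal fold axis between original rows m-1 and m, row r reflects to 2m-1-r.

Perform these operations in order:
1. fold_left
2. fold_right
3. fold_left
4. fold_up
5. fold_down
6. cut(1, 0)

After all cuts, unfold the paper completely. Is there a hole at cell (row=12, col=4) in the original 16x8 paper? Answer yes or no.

Op 1 fold_left: fold axis v@4; visible region now rows[0,16) x cols[0,4) = 16x4
Op 2 fold_right: fold axis v@2; visible region now rows[0,16) x cols[2,4) = 16x2
Op 3 fold_left: fold axis v@3; visible region now rows[0,16) x cols[2,3) = 16x1
Op 4 fold_up: fold axis h@8; visible region now rows[0,8) x cols[2,3) = 8x1
Op 5 fold_down: fold axis h@4; visible region now rows[4,8) x cols[2,3) = 4x1
Op 6 cut(1, 0): punch at orig (5,2); cuts so far [(5, 2)]; region rows[4,8) x cols[2,3) = 4x1
Unfold 1 (reflect across h@4): 2 holes -> [(2, 2), (5, 2)]
Unfold 2 (reflect across h@8): 4 holes -> [(2, 2), (5, 2), (10, 2), (13, 2)]
Unfold 3 (reflect across v@3): 8 holes -> [(2, 2), (2, 3), (5, 2), (5, 3), (10, 2), (10, 3), (13, 2), (13, 3)]
Unfold 4 (reflect across v@2): 16 holes -> [(2, 0), (2, 1), (2, 2), (2, 3), (5, 0), (5, 1), (5, 2), (5, 3), (10, 0), (10, 1), (10, 2), (10, 3), (13, 0), (13, 1), (13, 2), (13, 3)]
Unfold 5 (reflect across v@4): 32 holes -> [(2, 0), (2, 1), (2, 2), (2, 3), (2, 4), (2, 5), (2, 6), (2, 7), (5, 0), (5, 1), (5, 2), (5, 3), (5, 4), (5, 5), (5, 6), (5, 7), (10, 0), (10, 1), (10, 2), (10, 3), (10, 4), (10, 5), (10, 6), (10, 7), (13, 0), (13, 1), (13, 2), (13, 3), (13, 4), (13, 5), (13, 6), (13, 7)]
Holes: [(2, 0), (2, 1), (2, 2), (2, 3), (2, 4), (2, 5), (2, 6), (2, 7), (5, 0), (5, 1), (5, 2), (5, 3), (5, 4), (5, 5), (5, 6), (5, 7), (10, 0), (10, 1), (10, 2), (10, 3), (10, 4), (10, 5), (10, 6), (10, 7), (13, 0), (13, 1), (13, 2), (13, 3), (13, 4), (13, 5), (13, 6), (13, 7)]

Answer: no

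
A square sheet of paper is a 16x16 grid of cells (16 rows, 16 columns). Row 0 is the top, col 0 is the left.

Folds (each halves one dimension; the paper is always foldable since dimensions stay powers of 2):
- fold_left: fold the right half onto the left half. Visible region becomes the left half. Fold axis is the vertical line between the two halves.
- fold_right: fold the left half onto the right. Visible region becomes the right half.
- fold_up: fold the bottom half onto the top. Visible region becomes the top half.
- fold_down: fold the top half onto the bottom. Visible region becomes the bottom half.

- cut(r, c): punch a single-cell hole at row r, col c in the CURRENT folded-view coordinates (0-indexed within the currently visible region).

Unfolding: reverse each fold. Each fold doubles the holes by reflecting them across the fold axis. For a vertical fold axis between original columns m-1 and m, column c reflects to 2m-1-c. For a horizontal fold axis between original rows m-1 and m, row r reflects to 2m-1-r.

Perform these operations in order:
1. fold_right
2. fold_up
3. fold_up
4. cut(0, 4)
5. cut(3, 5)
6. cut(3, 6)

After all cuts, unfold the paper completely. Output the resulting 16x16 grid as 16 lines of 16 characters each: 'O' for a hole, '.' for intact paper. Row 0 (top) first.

Op 1 fold_right: fold axis v@8; visible region now rows[0,16) x cols[8,16) = 16x8
Op 2 fold_up: fold axis h@8; visible region now rows[0,8) x cols[8,16) = 8x8
Op 3 fold_up: fold axis h@4; visible region now rows[0,4) x cols[8,16) = 4x8
Op 4 cut(0, 4): punch at orig (0,12); cuts so far [(0, 12)]; region rows[0,4) x cols[8,16) = 4x8
Op 5 cut(3, 5): punch at orig (3,13); cuts so far [(0, 12), (3, 13)]; region rows[0,4) x cols[8,16) = 4x8
Op 6 cut(3, 6): punch at orig (3,14); cuts so far [(0, 12), (3, 13), (3, 14)]; region rows[0,4) x cols[8,16) = 4x8
Unfold 1 (reflect across h@4): 6 holes -> [(0, 12), (3, 13), (3, 14), (4, 13), (4, 14), (7, 12)]
Unfold 2 (reflect across h@8): 12 holes -> [(0, 12), (3, 13), (3, 14), (4, 13), (4, 14), (7, 12), (8, 12), (11, 13), (11, 14), (12, 13), (12, 14), (15, 12)]
Unfold 3 (reflect across v@8): 24 holes -> [(0, 3), (0, 12), (3, 1), (3, 2), (3, 13), (3, 14), (4, 1), (4, 2), (4, 13), (4, 14), (7, 3), (7, 12), (8, 3), (8, 12), (11, 1), (11, 2), (11, 13), (11, 14), (12, 1), (12, 2), (12, 13), (12, 14), (15, 3), (15, 12)]

Answer: ...O........O...
................
................
.OO..........OO.
.OO..........OO.
................
................
...O........O...
...O........O...
................
................
.OO..........OO.
.OO..........OO.
................
................
...O........O...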